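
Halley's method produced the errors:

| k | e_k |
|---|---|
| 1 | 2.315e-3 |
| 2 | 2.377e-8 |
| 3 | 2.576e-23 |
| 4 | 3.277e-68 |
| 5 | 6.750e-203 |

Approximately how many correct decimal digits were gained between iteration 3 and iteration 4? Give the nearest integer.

Digits gained ≈ log₁₀(e_3/e_4) = log₁₀(2.576e-23/3.277e-68) = log₁₀(7.86085e+44) ≈ 44.895.

45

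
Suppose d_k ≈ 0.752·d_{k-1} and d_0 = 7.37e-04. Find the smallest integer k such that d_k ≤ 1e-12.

After k steps, d_k ≈ 7.37e-04·0.752^k.
Need 0.752^k ≤ 1e-12/7.37e-04 = 1.35685e-09.
k ≥ ln(1.35685e-09)/ln(0.752) = -20.4181/-0.28502 = 71.637.
Smallest integer k = 72.

72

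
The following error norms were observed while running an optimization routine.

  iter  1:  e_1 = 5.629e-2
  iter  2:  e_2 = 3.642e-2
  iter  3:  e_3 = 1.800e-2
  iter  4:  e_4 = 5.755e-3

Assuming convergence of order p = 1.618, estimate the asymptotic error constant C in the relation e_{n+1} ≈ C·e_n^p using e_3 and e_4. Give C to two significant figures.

3.8

C ≈ e_4 / e_3^1.618
  = 5.755e-3 / (1.800e-2)^1.618
  = 5.755e-3 / 0.00150325 ≈ 3.8284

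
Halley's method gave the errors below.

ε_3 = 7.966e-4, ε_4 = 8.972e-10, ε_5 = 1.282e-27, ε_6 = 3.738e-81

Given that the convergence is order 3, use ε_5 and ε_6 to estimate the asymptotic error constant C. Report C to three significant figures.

C ≈ ε_6 / ε_5^3
  = 3.738e-81 / (1.282e-27)^3
  = 3.738e-81 / 2.107e-81 ≈ 1.7741

1.77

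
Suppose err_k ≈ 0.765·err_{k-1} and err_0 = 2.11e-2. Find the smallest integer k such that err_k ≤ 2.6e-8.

After k steps, err_k ≈ 2.11e-2·0.765^k.
Need 0.765^k ≤ 2.6e-8/2.11e-2 = 1.23223e-06.
k ≥ ln(1.23223e-06)/ln(0.765) = -13.6067/-0.26788 = 50.794.
Smallest integer k = 51.

51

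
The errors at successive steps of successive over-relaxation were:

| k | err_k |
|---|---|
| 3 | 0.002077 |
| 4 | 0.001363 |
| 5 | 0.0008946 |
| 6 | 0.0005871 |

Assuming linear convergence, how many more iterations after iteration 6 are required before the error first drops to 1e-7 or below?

21

Rate ρ ≈ err_6/err_5 = 0.0005871/0.0008946 = 0.6563.
After j more steps, err_{6+j} ≈ 0.0005871·ρ^j; need ρ^j ≤ 1e-7/0.0005871 = 0.000170329.
j ≥ ln(0.000170329)/ln(0.6563) = -8.6778/-0.42114 = 20.605.
So 21 more iterations are needed.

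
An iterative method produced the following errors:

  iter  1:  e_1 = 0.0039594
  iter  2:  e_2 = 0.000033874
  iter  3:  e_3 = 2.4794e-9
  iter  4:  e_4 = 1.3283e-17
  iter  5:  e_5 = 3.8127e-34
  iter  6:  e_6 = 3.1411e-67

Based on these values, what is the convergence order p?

Consecutive ratios: e_6/e_5 = 3.1411e-67/3.8127e-34 = 8.23852e-34, e_5/e_4 = 3.8127e-34/1.3283e-17 = 2.87036e-17.
p ≈ ln(8.23852e-34)/ln(2.87036e-17) = -76.1791/-38.0895 ≈ 2.00.
So the convergence is quadratic (order 2).

2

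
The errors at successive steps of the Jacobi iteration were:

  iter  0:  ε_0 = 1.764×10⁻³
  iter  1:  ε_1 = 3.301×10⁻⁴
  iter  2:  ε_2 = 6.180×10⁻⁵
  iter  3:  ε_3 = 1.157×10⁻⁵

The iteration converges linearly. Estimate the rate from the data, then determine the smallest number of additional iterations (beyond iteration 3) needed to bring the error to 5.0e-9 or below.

5

Rate ρ ≈ ε_3/ε_2 = 1.157×10⁻⁵/6.180×10⁻⁵ = 0.1872.
After j more steps, ε_{3+j} ≈ 1.157×10⁻⁵·ρ^j; need ρ^j ≤ 5.0e-9/1.157×10⁻⁵ = 0.000432152.
j ≥ ln(0.000432152)/ln(0.1872) = -7.7467/-1.67558 = 4.623.
So 5 more iterations are needed.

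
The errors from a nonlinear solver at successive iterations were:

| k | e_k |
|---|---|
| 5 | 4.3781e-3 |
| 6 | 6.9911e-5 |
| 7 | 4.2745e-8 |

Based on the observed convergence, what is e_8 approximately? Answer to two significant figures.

7.6e-14

First estimate the order: p ≈ ln(e_7/e_6) / ln(e_6/e_5) = ln(4.2745e-8/6.9911e-5)/ln(6.9911e-5/4.3781e-3) = ln(0.00061142)/ln(0.0159683) ≈ 1.7886.
Then e_8 ≈ e_7·(e_7/e_6)^p = 4.2745e-8·(0.00061142)^1.7886 = 4.2745e-8·1.78668e-06 ≈ 7.637e-14.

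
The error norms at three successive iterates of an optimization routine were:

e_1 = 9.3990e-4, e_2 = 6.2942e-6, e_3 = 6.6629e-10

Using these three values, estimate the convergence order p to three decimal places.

1.828

p ≈ ln(e_3/e_2) / ln(e_2/e_1)
  = ln(6.6629e-10/6.2942e-6) / ln(6.2942e-6/9.3990e-4)
  = ln(0.000105858) / ln(0.00669667)
  = -9.153412 / -5.006145 ≈ 1.828435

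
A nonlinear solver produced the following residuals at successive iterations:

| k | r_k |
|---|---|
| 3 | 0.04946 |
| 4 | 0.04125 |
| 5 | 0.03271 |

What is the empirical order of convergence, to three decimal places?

p ≈ ln(r_5/r_4) / ln(r_4/r_3)
  = ln(0.03271/0.04125) / ln(0.04125/0.04946)
  = ln(0.79297) / ln(0.834007)
  = -0.231970 / -0.181513 ≈ 1.277980

1.278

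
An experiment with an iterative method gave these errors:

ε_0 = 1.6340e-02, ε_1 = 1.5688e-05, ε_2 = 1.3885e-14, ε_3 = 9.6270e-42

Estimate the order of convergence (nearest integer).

3

Consecutive ratios: ε_3/ε_2 = 9.6270e-42/1.3885e-14 = 6.93338e-28, ε_2/ε_1 = 1.3885e-14/1.5688e-05 = 8.85071e-10.
p ≈ ln(6.93338e-28)/ln(8.85071e-10) = -62.5360/-20.8454 ≈ 3.00.
So the convergence is cubic (order 3).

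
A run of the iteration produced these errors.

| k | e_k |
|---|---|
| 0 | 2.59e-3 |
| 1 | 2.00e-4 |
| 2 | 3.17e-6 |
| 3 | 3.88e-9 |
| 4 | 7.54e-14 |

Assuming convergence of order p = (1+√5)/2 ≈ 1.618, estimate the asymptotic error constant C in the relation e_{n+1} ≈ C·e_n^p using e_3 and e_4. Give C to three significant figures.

3.07

C ≈ e_4 / e_3^1.618
  = 7.54e-14 / (3.88e-9)^1.618
  = 7.54e-14 / 2.45884e-14 ≈ 3.0665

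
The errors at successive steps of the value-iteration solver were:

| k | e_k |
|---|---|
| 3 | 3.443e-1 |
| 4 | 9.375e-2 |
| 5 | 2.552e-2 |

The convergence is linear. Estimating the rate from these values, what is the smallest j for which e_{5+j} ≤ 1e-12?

19

Rate ρ ≈ e_5/e_4 = 2.552e-2/9.375e-2 = 0.2722.
After j more steps, e_{5+j} ≈ 2.552e-2·ρ^j; need ρ^j ≤ 1e-12/2.552e-2 = 3.9185e-11.
j ≥ ln(3.9185e-11)/ln(0.2722) = -23.9627/-1.30122 = 18.416.
So 19 more iterations are needed.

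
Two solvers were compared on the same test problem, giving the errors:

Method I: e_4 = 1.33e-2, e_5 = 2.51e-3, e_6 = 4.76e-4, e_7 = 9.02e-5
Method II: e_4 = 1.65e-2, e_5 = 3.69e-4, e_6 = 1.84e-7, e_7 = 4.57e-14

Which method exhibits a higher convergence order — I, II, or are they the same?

Method I: p ≈ ln(9.02e-5/4.76e-4)/ln(4.76e-4/2.51e-3) ≈ 1.00.
Method II: p ≈ ln(4.57e-14/1.84e-7)/ln(1.84e-7/3.69e-4) ≈ 2.00.
Method II has the higher order (≈2.0 vs ≈1.0).

II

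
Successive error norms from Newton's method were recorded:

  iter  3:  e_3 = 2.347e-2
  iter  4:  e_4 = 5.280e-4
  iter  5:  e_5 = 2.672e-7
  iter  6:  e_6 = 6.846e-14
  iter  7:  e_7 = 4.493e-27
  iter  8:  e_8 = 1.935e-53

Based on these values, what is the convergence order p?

Consecutive ratios: e_8/e_7 = 1.935e-53/4.493e-27 = 4.3067e-27, e_7/e_6 = 4.493e-27/6.846e-14 = 6.56296e-14.
p ≈ ln(4.3067e-27)/ln(6.56296e-14) = -60.7096/-30.3548 ≈ 2.00.
So the convergence is quadratic (order 2).

2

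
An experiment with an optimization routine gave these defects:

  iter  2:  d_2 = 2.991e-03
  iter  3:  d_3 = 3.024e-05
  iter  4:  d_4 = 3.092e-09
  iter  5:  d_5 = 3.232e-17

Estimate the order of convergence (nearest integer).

2

Consecutive ratios: d_5/d_4 = 3.232e-17/3.092e-09 = 1.04528e-08, d_4/d_3 = 3.092e-09/3.024e-05 = 0.000102249.
p ≈ ln(1.04528e-08)/ln(0.000102249) = -18.3764/-9.1881 ≈ 2.00.
So the convergence is quadratic (order 2).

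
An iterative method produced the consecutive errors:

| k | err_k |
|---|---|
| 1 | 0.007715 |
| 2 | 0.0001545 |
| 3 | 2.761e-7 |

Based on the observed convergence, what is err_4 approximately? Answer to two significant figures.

9.9e-12

First estimate the order: p ≈ ln(err_3/err_2) / ln(err_2/err_1) = ln(2.761e-7/0.0001545)/ln(0.0001545/0.007715) = ln(0.00178706)/ln(0.0200259) ≈ 1.6179.
Then err_4 ≈ err_3·(err_3/err_2)^p = 2.761e-7·(0.00178706)^1.6179 = 2.761e-7·3.58291e-05 ≈ 9.892e-12.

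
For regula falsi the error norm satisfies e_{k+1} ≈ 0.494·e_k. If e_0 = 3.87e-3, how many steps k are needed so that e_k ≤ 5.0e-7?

13

After k steps, e_k ≈ 3.87e-3·0.494^k.
Need 0.494^k ≤ 5.0e-7/3.87e-3 = 0.000129199.
k ≥ ln(0.000129199)/ln(0.494) = -8.9542/-0.70522 = 12.697.
Smallest integer k = 13.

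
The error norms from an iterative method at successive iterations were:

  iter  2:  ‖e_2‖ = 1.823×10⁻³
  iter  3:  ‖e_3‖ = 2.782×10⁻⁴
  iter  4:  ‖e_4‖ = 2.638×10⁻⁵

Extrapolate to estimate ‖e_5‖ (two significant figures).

1.4e-6

First estimate the order: p ≈ ln(‖e_4‖/‖e_3‖) / ln(‖e_3‖/‖e_2‖) = ln(2.638×10⁻⁵/2.782×10⁻⁴)/ln(2.782×10⁻⁴/1.823×10⁻³) = ln(0.0948239)/ln(0.152606) ≈ 1.2531.
Then ‖e_5‖ ≈ ‖e_4‖·(‖e_4‖/‖e_3‖)^p = 2.638×10⁻⁵·(0.0948239)^1.2531 = 2.638×10⁻⁵·0.0522367 ≈ 1.378e-06.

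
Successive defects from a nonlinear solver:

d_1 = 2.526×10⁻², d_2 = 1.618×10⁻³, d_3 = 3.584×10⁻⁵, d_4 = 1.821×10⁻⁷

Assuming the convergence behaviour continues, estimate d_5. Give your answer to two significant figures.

1.2e-10

First estimate the order: p ≈ ln(d_4/d_3) / ln(d_3/d_2) = ln(1.821×10⁻⁷/3.584×10⁻⁵)/ln(3.584×10⁻⁵/1.618×10⁻³) = ln(0.00508092)/ln(0.0221508) ≈ 1.3865.
Then d_5 ≈ d_4·(d_4/d_3)^p = 1.821×10⁻⁷·(0.00508092)^1.3865 = 1.821×10⁻⁷·0.000659613 ≈ 1.201e-10.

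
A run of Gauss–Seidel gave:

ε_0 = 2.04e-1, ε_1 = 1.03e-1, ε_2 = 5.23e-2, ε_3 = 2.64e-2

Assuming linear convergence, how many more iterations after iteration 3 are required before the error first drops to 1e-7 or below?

19

Rate ρ ≈ ε_3/ε_2 = 2.64e-2/5.23e-2 = 0.5048.
After j more steps, ε_{3+j} ≈ 2.64e-2·ρ^j; need ρ^j ≤ 1e-7/2.64e-2 = 3.78788e-06.
j ≥ ln(3.78788e-06)/ln(0.5048) = -12.4837/-0.68359 = 18.262.
So 19 more iterations are needed.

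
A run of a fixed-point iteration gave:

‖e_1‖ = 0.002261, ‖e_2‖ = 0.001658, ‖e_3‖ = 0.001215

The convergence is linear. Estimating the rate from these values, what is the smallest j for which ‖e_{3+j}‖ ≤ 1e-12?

Rate ρ ≈ ‖e_3‖/‖e_2‖ = 0.001215/0.001658 = 0.7328.
After j more steps, ‖e_{3+j}‖ ≈ 0.001215·ρ^j; need ρ^j ≤ 1e-12/0.001215 = 8.23045e-10.
j ≥ ln(8.23045e-10)/ln(0.7328) = -20.9180/-0.31088 = 67.286.
So 68 more iterations are needed.

68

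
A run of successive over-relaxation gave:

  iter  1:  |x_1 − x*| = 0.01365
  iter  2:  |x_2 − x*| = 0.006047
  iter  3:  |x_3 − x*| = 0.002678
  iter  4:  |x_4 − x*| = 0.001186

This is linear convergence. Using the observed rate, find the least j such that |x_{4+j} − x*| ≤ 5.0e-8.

Rate ρ ≈ |x_4 − x*|/|x_3 − x*| = 0.001186/0.002678 = 0.4429.
After j more steps, |x_{4+j} − x*| ≈ 0.001186·ρ^j; need ρ^j ≤ 5.0e-8/0.001186 = 4.21585e-05.
j ≥ ln(4.21585e-05)/ln(0.4429) = -10.0741/-0.81441 = 12.370.
So 13 more iterations are needed.

13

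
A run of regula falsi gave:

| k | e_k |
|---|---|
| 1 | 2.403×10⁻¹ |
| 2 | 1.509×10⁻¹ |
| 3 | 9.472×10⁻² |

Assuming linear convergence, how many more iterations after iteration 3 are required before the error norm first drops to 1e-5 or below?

20

Rate ρ ≈ e_3/e_2 = 9.472×10⁻²/1.509×10⁻¹ = 0.6277.
After j more steps, e_{3+j} ≈ 9.472×10⁻²·ρ^j; need ρ^j ≤ 1e-5/9.472×10⁻² = 0.000105574.
j ≥ ln(0.000105574)/ln(0.6277) = -9.1561/-0.46569 = 19.661.
So 20 more iterations are needed.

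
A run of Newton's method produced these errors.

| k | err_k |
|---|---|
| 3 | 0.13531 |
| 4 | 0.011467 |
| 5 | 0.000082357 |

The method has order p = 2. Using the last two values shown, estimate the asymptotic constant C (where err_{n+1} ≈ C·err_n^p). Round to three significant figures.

0.626

C ≈ err_5 / err_4^2
  = 0.000082357 / (0.011467)^2
  = 0.000082357 / 0.000131492 ≈ 0.62633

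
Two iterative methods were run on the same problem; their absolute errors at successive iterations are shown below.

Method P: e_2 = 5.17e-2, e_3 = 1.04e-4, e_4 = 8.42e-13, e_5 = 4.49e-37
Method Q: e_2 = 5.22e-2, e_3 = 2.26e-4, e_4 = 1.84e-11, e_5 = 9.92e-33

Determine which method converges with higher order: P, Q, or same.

same

Method P: p ≈ ln(4.49e-37/8.42e-13)/ln(8.42e-13/1.04e-4) ≈ 3.00.
Method Q: p ≈ ln(9.92e-33/1.84e-11)/ln(1.84e-11/2.26e-4) ≈ 3.00.
Both orders ≈ 3.0 — effectively the same.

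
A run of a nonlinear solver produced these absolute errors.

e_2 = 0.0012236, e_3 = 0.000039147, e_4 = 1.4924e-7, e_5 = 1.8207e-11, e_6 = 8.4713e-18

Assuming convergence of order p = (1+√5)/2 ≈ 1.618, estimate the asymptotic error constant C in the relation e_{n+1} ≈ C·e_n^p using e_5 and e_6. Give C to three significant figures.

C ≈ e_6 / e_5^1.618
  = 8.4713e-18 / (1.8207e-11)^1.618
  = 8.4713e-18 / 4.19823e-18 ≈ 2.0178

2.02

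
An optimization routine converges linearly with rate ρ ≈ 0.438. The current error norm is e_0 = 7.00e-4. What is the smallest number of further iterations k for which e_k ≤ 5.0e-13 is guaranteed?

After k steps, e_k ≈ 7.00e-4·0.438^k.
Need 0.438^k ≤ 5.0e-13/7.00e-4 = 7.14286e-10.
k ≥ ln(7.14286e-10)/ln(0.438) = -21.0597/-0.82554 = 25.510.
Smallest integer k = 26.

26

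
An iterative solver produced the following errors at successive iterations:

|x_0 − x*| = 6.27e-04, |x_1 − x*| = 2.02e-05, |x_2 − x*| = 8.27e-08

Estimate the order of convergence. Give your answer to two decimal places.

1.60

p ≈ ln(|x_2 − x*|/|x_1 − x*|) / ln(|x_1 − x*|/|x_0 − x*|)
  = ln(8.27e-08/2.02e-05) / ln(2.02e-05/6.27e-04)
  = ln(0.00409406) / ln(0.0322169)
  = -5.49822 / -3.43526 ≈ 1.60053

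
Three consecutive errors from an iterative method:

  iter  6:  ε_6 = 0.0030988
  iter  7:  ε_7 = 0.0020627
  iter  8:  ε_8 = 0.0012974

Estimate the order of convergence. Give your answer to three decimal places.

1.139

p ≈ ln(ε_8/ε_7) / ln(ε_7/ε_6)
  = ln(0.0012974/0.0020627) / ln(0.0020627/0.0030988)
  = ln(0.628981) / ln(0.665645)
  = -0.463654 / -0.406999 ≈ 1.139202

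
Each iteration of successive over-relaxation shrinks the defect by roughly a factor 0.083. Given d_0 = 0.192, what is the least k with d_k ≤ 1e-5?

4

After k steps, d_k ≈ 0.192·0.083^k.
Need 0.083^k ≤ 1e-5/0.192 = 5.20833e-05.
k ≥ ln(5.20833e-05)/ln(0.083) = -9.8627/-2.48891 = 3.963.
Smallest integer k = 4.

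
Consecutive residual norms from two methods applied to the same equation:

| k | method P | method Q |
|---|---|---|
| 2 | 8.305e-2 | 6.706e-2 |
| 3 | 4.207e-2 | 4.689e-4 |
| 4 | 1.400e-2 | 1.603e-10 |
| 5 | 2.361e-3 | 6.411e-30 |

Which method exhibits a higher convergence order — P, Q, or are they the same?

Q

Method P: p ≈ ln(2.361e-3/1.400e-2)/ln(1.400e-2/4.207e-2) ≈ 1.62.
Method Q: p ≈ ln(6.411e-30/1.603e-10)/ln(1.603e-10/4.689e-4) ≈ 3.00.
Method Q has the higher order (≈3.0 vs ≈1.6).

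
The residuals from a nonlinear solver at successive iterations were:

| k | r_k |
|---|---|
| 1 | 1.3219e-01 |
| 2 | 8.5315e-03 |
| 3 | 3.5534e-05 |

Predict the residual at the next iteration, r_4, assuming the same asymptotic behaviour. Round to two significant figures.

First estimate the order: p ≈ ln(r_3/r_2) / ln(r_2/r_1) = ln(3.5534e-05/8.5315e-03)/ln(8.5315e-03/1.3219e-01) = ln(0.00416504)/ln(0.0645397) ≈ 2.0000.
Then r_4 ≈ r_3·(r_3/r_2)^p = 3.5534e-05·(0.00416504)^2.0000 = 3.5534e-05·1.73476e-05 ≈ 6.164e-10.

6.2e-10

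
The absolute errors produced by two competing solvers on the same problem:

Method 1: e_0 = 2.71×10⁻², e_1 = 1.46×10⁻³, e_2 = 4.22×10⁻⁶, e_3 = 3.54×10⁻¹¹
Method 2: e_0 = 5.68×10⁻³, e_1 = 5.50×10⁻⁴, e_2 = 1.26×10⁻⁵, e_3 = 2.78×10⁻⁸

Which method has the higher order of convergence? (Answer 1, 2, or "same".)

Method 1: p ≈ ln(3.54×10⁻¹¹/4.22×10⁻⁶)/ln(4.22×10⁻⁶/1.46×10⁻³) ≈ 2.00.
Method 2: p ≈ ln(2.78×10⁻⁸/1.26×10⁻⁵)/ln(1.26×10⁻⁵/5.50×10⁻⁴) ≈ 1.62.
Method 1 has the higher order (≈2.0 vs ≈1.6).

1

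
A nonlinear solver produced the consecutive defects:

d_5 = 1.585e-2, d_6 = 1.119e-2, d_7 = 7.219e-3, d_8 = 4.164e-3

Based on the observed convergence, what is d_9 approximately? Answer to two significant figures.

First estimate the order: p ≈ ln(d_8/d_7) / ln(d_7/d_6) = ln(4.164e-3/7.219e-3)/ln(7.219e-3/1.119e-2) = ln(0.576811)/ln(0.64513) ≈ 1.2554.
Then d_9 ≈ d_8·(d_8/d_7)^p = 4.164e-3·(0.576811)^1.2554 = 4.164e-3·0.501189 ≈ 0.002087.

2.1e-3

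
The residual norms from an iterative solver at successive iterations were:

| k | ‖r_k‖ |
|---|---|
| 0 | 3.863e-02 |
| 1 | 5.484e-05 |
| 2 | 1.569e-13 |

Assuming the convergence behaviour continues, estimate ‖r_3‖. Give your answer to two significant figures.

First estimate the order: p ≈ ln(‖r_2‖/‖r_1‖) / ln(‖r_1‖/‖r_0‖) = ln(1.569e-13/5.484e-05)/ln(5.484e-05/3.863e-02) = ln(2.86105e-09)/ln(0.00141962) ≈ 3.0000.
Then ‖r_3‖ ≈ ‖r_2‖·(‖r_2‖/‖r_1‖)^p = 1.569e-13·(2.86105e-09)^3.0000 = 1.569e-13·2.34194e-26 ≈ 3.675e-39.

3.7e-39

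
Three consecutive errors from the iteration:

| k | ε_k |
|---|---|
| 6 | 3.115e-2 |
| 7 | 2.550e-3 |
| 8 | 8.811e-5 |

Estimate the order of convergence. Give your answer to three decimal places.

1.345

p ≈ ln(ε_8/ε_7) / ln(ε_7/ε_6)
  = ln(8.811e-5/2.550e-3) / ln(2.550e-3/3.115e-2)
  = ln(0.0345529) / ln(0.081862)
  = -3.365264 / -2.502720 ≈ 1.344643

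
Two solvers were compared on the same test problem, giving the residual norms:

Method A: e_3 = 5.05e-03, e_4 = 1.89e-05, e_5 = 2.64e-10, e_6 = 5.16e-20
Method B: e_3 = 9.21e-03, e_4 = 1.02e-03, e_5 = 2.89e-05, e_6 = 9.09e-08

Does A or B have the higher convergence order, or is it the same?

A

Method A: p ≈ ln(5.16e-20/2.64e-10)/ln(2.64e-10/1.89e-05) ≈ 2.00.
Method B: p ≈ ln(9.09e-08/2.89e-05)/ln(2.89e-05/1.02e-03) ≈ 1.62.
Method A has the higher order (≈2.0 vs ≈1.6).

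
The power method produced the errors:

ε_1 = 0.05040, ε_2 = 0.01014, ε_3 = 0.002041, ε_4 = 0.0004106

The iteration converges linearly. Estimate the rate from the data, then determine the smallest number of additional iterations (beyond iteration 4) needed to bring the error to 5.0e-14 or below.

15

Rate ρ ≈ ε_4/ε_3 = 0.0004106/0.002041 = 0.2012.
After j more steps, ε_{4+j} ≈ 0.0004106·ρ^j; need ρ^j ≤ 5.0e-14/0.0004106 = 1.21773e-10.
j ≥ ln(1.21773e-10)/ln(0.2012) = -22.8289/-1.60346 = 14.237.
So 15 more iterations are needed.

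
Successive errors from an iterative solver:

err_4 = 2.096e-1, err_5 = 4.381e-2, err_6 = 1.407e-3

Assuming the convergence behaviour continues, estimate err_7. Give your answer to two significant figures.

7.4e-7

First estimate the order: p ≈ ln(err_6/err_5) / ln(err_5/err_4) = ln(1.407e-3/4.381e-2)/ln(4.381e-2/2.096e-1) = ln(0.032116)/ln(0.209017) ≈ 2.1966.
Then err_7 ≈ err_6·(err_6/err_5)^p = 1.407e-3·(0.032116)^2.1966 = 1.407e-3·0.000524644 ≈ 7.382e-07.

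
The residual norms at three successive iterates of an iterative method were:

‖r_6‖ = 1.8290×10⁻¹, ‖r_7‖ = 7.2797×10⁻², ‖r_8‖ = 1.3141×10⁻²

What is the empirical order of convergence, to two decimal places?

1.86

p ≈ ln(‖r_8‖/‖r_7‖) / ln(‖r_7‖/‖r_6‖)
  = ln(1.3141×10⁻²/7.2797×10⁻²) / ln(7.2797×10⁻²/1.8290×10⁻¹)
  = ln(0.180516) / ln(0.398015)
  = -1.71194 / -0.92127 ≈ 1.85824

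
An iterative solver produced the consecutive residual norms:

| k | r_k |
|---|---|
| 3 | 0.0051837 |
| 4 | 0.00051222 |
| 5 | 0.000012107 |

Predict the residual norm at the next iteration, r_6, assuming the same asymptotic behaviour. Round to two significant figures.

2.8e-8

First estimate the order: p ≈ ln(r_5/r_4) / ln(r_4/r_3) = ln(0.000012107/0.00051222)/ln(0.00051222/0.0051837) = ln(0.0236363)/ln(0.0988136) ≈ 1.6180.
Then r_6 ≈ r_5·(r_5/r_4)^p = 0.000012107·(0.0236363)^1.6180 = 0.000012107·0.00233589 ≈ 2.828e-08.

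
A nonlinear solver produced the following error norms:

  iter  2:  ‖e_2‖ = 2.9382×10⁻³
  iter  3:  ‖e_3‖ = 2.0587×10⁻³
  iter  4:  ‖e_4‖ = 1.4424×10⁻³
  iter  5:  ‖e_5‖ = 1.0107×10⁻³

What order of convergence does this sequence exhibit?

1

Consecutive ratios: ‖e_5‖/‖e_4‖ = 1.0107×10⁻³/1.4424×10⁻³ = 0.700707, ‖e_4‖/‖e_3‖ = 1.4424×10⁻³/2.0587×10⁻³ = 0.700636.
p ≈ ln(0.700707)/ln(0.700636) = -0.3557/-0.3558 ≈ 1.00.
So the convergence is linear (order 1).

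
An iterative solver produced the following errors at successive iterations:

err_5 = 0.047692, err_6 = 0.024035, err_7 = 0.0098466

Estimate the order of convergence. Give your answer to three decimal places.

1.302

p ≈ ln(err_7/err_6) / ln(err_6/err_5)
  = ln(0.0098466/0.024035) / ln(0.024035/0.047692)
  = ln(0.409678) / ln(0.503963)
  = -0.892384 / -0.685252 ≈ 1.302271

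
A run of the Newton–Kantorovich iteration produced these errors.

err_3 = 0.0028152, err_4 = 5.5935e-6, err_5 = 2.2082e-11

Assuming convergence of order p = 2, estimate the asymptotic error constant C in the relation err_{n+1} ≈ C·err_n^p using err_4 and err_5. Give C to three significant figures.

0.706

C ≈ err_5 / err_4^2
  = 2.2082e-11 / (5.5935e-6)^2
  = 2.2082e-11 / 3.12872e-11 ≈ 0.70578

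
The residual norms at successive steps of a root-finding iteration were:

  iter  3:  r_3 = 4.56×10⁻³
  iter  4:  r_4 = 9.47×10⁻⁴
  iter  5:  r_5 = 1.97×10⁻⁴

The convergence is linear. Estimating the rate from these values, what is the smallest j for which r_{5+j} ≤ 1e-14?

Rate ρ ≈ r_5/r_4 = 1.97×10⁻⁴/9.47×10⁻⁴ = 0.2080.
After j more steps, r_{5+j} ≈ 1.97×10⁻⁴·ρ^j; need ρ^j ≤ 1e-14/1.97×10⁻⁴ = 5.07614e-11.
j ≥ ln(5.07614e-11)/ln(0.2080) = -23.7039/-1.57022 = 15.096.
So 16 more iterations are needed.

16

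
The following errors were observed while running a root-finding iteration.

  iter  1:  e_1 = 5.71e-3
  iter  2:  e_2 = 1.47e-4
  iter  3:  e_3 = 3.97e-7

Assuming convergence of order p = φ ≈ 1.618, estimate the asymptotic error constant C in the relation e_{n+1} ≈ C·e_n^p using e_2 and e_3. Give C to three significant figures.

0.631

C ≈ e_3 / e_2^1.618
  = 3.97e-7 / (1.47e-4)^1.618
  = 3.97e-7 / 6.291e-07 ≈ 0.63106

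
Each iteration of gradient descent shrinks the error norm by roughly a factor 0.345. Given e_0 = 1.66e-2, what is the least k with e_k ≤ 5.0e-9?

After k steps, e_k ≈ 1.66e-2·0.345^k.
Need 0.345^k ≤ 5.0e-9/1.66e-2 = 3.01205e-07.
k ≥ ln(3.01205e-07)/ln(0.345) = -15.0155/-1.06421 = 14.110.
Smallest integer k = 15.

15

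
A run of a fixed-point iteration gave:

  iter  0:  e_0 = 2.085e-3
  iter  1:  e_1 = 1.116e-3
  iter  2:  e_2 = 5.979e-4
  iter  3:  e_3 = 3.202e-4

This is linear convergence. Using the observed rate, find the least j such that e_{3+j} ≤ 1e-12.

32

Rate ρ ≈ e_3/e_2 = 3.202e-4/5.979e-4 = 0.5355.
After j more steps, e_{3+j} ≈ 3.202e-4·ρ^j; need ρ^j ≤ 1e-12/3.202e-4 = 3.12305e-09.
j ≥ ln(3.12305e-09)/ln(0.5355) = -19.5845/-0.62455 = 31.358.
So 32 more iterations are needed.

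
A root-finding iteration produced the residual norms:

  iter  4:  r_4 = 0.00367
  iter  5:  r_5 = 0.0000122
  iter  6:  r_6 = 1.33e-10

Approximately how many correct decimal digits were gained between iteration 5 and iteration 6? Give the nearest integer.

Digits gained ≈ log₁₀(r_5/r_6) = log₁₀(0.0000122/1.33e-10) = log₁₀(91729.3) ≈ 4.963.

5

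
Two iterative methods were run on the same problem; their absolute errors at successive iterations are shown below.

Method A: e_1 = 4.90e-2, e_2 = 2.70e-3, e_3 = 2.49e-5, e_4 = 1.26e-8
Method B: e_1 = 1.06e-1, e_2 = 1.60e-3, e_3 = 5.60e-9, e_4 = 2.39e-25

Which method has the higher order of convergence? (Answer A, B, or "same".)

Method A: p ≈ ln(1.26e-8/2.49e-5)/ln(2.49e-5/2.70e-3) ≈ 1.62.
Method B: p ≈ ln(2.39e-25/5.60e-9)/ln(5.60e-9/1.60e-3) ≈ 3.00.
Method B has the higher order (≈3.0 vs ≈1.6).

B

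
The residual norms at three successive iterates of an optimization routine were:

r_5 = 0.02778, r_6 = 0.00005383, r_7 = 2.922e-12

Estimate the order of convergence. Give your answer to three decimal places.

2.678

p ≈ ln(r_7/r_6) / ln(r_6/r_5)
  = ln(2.922e-12/0.00005383) / ln(0.00005383/0.02778)
  = ln(5.4282e-08) / ln(0.00193772)
  = -16.729073 / -6.246243 ≈ 2.678262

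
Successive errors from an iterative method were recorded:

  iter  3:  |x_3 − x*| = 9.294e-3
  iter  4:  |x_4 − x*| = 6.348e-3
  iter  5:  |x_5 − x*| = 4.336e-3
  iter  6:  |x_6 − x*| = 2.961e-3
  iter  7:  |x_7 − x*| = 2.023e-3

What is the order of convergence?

Consecutive ratios: |x_7 − x*|/|x_6 − x*| = 2.023e-3/2.961e-3 = 0.683215, |x_6 − x*|/|x_5 − x*| = 2.961e-3/4.336e-3 = 0.682887.
p ≈ ln(0.683215)/ln(0.682887) = -0.3809/-0.3814 ≈ 1.00.
So the convergence is linear (order 1).

1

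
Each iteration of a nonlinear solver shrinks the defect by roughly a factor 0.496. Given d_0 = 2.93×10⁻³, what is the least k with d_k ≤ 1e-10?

After k steps, d_k ≈ 2.93×10⁻³·0.496^k.
Need 0.496^k ≤ 1e-10/2.93×10⁻³ = 3.41297e-08.
k ≥ ln(3.41297e-08)/ln(0.496) = -17.1931/-0.70118 = 24.520.
Smallest integer k = 25.

25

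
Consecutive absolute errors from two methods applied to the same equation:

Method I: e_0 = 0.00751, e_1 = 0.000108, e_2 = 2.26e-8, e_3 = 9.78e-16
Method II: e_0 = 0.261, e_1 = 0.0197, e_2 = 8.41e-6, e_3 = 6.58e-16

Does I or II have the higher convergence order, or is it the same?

Method I: p ≈ ln(9.78e-16/2.26e-8)/ln(2.26e-8/0.000108) ≈ 2.00.
Method II: p ≈ ln(6.58e-16/8.41e-6)/ln(8.41e-6/0.0197) ≈ 3.00.
Method II has the higher order (≈3.0 vs ≈2.0).

II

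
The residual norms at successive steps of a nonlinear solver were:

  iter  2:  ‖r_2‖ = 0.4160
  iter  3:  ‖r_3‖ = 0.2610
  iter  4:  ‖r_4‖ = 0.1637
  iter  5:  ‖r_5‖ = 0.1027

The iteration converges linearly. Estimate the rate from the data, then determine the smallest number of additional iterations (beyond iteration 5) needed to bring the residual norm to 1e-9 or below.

Rate ρ ≈ ‖r_5‖/‖r_4‖ = 0.1027/0.1637 = 0.6274.
After j more steps, ‖r_{5+j}‖ ≈ 0.1027·ρ^j; need ρ^j ≤ 1e-9/0.1027 = 9.7371e-09.
j ≥ ln(9.7371e-09)/ln(0.6274) = -18.4473/-0.46617 = 39.572.
So 40 more iterations are needed.

40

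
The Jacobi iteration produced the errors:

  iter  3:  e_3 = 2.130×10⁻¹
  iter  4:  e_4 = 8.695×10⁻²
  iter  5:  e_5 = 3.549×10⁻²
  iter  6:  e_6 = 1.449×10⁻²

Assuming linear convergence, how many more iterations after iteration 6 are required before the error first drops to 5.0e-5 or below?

Rate ρ ≈ e_6/e_5 = 1.449×10⁻²/3.549×10⁻² = 0.4083.
After j more steps, e_{6+j} ≈ 1.449×10⁻²·ρ^j; need ρ^j ≤ 5.0e-5/1.449×10⁻² = 0.00345066.
j ≥ ln(0.00345066)/ln(0.4083) = -5.6692/-0.89575 = 6.329.
So 7 more iterations are needed.

7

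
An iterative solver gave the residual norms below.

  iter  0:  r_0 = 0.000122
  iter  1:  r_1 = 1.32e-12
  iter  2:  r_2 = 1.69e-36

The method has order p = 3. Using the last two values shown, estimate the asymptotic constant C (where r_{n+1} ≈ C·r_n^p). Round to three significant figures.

0.735

C ≈ r_2 / r_1^3
  = 1.69e-36 / (1.32e-12)^3
  = 1.69e-36 / 2.29997e-36 ≈ 0.73479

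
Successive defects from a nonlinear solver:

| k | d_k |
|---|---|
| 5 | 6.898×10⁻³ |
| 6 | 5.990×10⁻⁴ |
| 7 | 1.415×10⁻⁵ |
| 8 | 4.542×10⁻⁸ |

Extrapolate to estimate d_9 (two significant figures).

6.8e-12

First estimate the order: p ≈ ln(d_8/d_7) / ln(d_7/d_6) = ln(4.542×10⁻⁸/1.415×10⁻⁵)/ln(1.415×10⁻⁵/5.990×10⁻⁴) = ln(0.00320989)/ln(0.0236227) ≈ 1.5329.
Then d_9 ≈ d_8·(d_8/d_7)^p = 4.542×10⁻⁸·(0.00320989)^1.5329 = 4.542×10⁻⁸·0.000150556 ≈ 6.838e-12.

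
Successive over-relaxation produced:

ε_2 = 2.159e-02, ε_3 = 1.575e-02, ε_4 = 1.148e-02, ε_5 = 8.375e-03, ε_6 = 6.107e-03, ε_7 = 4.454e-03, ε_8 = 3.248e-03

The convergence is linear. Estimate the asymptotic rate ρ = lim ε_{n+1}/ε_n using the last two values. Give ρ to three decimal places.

ρ ≈ ε_8/ε_7 = 3.248e-03/4.454e-03 = 0.72923

0.729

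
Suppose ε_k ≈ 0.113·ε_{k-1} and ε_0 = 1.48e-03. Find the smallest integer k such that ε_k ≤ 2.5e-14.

After k steps, ε_k ≈ 1.48e-03·0.113^k.
Need 0.113^k ≤ 2.5e-14/1.48e-03 = 1.68919e-11.
k ≥ ln(1.68919e-11)/ln(0.113) = -24.8042/-2.18037 = 11.376.
Smallest integer k = 12.

12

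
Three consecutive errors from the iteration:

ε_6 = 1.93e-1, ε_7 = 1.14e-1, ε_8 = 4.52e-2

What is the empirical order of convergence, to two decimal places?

1.76

p ≈ ln(ε_8/ε_7) / ln(ε_7/ε_6)
  = ln(4.52e-2/1.14e-1) / ln(1.14e-1/1.93e-1)
  = ln(0.396491) / ln(0.590674)
  = -0.92510 / -0.52649 ≈ 1.75711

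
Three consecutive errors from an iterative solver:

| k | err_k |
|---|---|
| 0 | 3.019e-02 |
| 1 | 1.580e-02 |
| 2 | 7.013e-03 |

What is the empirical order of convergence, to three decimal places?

1.254

p ≈ ln(err_2/err_1) / ln(err_1/err_0)
  = ln(7.013e-03/1.580e-02) / ln(1.580e-02/3.019e-02)
  = ln(0.443861) / ln(0.523352)
  = -0.812244 / -0.647501 ≈ 1.254429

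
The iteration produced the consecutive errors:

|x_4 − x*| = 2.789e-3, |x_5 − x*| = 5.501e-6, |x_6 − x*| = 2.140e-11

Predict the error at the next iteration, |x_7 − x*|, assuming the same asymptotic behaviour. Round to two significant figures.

3.2e-22

First estimate the order: p ≈ ln(|x_6 − x*|/|x_5 − x*|) / ln(|x_5 − x*|/|x_4 − x*|) = ln(2.140e-11/5.501e-6)/ln(5.501e-6/2.789e-3) = ln(3.8902e-06)/ln(0.00197239) ≈ 2.0000.
Then |x_7 − x*| ≈ |x_6 − x*|·(|x_6 − x*|/|x_5 − x*|)^p = 2.140e-11·(3.8902e-06)^2.0000 = 2.140e-11·1.51337e-11 ≈ 3.239e-22.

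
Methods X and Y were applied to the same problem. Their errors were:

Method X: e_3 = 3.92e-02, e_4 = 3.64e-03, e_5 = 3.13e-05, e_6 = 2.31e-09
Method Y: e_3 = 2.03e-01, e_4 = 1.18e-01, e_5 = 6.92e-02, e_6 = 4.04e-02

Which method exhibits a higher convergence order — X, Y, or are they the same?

X

Method X: p ≈ ln(2.31e-09/3.13e-05)/ln(3.13e-05/3.64e-03) ≈ 2.00.
Method Y: p ≈ ln(4.04e-02/6.92e-02)/ln(6.92e-02/1.18e-01) ≈ 1.01.
Method X has the higher order (≈2.0 vs ≈1.0).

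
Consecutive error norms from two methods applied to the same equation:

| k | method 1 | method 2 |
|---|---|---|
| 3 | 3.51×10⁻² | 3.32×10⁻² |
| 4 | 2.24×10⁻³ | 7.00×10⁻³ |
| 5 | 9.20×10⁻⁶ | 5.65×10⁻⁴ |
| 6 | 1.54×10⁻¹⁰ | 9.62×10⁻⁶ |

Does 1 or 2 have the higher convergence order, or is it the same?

Method 1: p ≈ ln(1.54×10⁻¹⁰/9.20×10⁻⁶)/ln(9.20×10⁻⁶/2.24×10⁻³) ≈ 2.00.
Method 2: p ≈ ln(9.62×10⁻⁶/5.65×10⁻⁴)/ln(5.65×10⁻⁴/7.00×10⁻³) ≈ 1.62.
Method 1 has the higher order (≈2.0 vs ≈1.6).

1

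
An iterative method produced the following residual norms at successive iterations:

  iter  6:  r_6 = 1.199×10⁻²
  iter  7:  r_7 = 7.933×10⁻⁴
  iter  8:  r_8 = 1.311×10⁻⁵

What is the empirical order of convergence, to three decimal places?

p ≈ ln(r_8/r_7) / ln(r_7/r_6)
  = ln(1.311×10⁻⁵/7.933×10⁻⁴) / ln(7.933×10⁻⁴/1.199×10⁻²)
  = ln(0.0165259) / ln(0.0661635)
  = -4.102826 / -2.715626 ≈ 1.510821

1.511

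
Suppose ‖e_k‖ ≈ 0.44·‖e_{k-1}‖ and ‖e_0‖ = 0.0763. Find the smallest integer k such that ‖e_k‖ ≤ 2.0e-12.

30

After k steps, ‖e_k‖ ≈ 0.0763·0.44^k.
Need 0.44^k ≤ 2.0e-12/0.0763 = 2.62123e-11.
k ≥ ln(2.62123e-11)/ln(0.44) = -24.3648/-0.82098 = 29.678.
Smallest integer k = 30.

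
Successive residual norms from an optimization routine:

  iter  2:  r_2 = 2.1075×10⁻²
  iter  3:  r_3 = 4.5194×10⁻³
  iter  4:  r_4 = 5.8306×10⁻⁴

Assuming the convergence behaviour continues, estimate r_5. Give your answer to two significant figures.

First estimate the order: p ≈ ln(r_4/r_3) / ln(r_3/r_2) = ln(5.8306×10⁻⁴/4.5194×10⁻³)/ln(4.5194×10⁻³/2.1075×10⁻²) = ln(0.129013)/ln(0.214444) ≈ 1.3300.
Then r_5 ≈ r_4·(r_4/r_3)^p = 5.8306×10⁻⁴·(0.129013)^1.3300 = 5.8306×10⁻⁴·0.0656361 ≈ 3.827e-05.

3.8e-5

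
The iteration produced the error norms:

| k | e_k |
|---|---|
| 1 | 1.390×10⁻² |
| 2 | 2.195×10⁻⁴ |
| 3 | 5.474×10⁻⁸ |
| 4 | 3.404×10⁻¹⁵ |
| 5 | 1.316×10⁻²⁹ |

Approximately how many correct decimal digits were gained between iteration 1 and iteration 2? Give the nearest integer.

Digits gained ≈ log₁₀(e_1/e_2) = log₁₀(1.390×10⁻²/2.195×10⁻⁴) = log₁₀(63.3257) ≈ 1.802.

2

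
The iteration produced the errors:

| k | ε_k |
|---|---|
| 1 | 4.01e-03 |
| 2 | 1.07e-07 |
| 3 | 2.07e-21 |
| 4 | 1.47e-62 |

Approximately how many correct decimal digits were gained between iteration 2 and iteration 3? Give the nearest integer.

Digits gained ≈ log₁₀(ε_2/ε_3) = log₁₀(1.07e-07/2.07e-21) = log₁₀(5.16908e+13) ≈ 13.713.

14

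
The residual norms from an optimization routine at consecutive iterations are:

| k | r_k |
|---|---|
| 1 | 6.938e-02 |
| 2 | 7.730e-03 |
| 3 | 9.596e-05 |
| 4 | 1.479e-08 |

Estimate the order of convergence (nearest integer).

Consecutive ratios: r_4/r_3 = 1.479e-08/9.596e-05 = 0.000154127, r_3/r_2 = 9.596e-05/7.730e-03 = 0.012414.
p ≈ ln(0.000154127)/ln(0.012414) = -8.7777/-4.3889 ≈ 2.00.
So the convergence is quadratic (order 2).

2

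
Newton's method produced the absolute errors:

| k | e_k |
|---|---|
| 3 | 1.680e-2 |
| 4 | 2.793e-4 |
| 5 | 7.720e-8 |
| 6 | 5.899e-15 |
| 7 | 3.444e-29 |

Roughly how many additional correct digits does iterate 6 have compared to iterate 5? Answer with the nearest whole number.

Digits gained ≈ log₁₀(e_5/e_6) = log₁₀(7.720e-8/5.899e-15) = log₁₀(1.3087e+07) ≈ 7.117.

7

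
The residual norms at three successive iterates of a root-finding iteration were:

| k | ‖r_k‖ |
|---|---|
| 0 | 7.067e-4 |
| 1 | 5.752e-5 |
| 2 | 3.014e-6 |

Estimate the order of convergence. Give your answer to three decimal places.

p ≈ ln(‖r_2‖/‖r_1‖) / ln(‖r_1‖/‖r_0‖)
  = ln(3.014e-6/5.752e-5) / ln(5.752e-5/7.067e-4)
  = ln(0.0523992) / ln(0.0813924)
  = -2.948864 / -2.508473 ≈ 1.175561

1.176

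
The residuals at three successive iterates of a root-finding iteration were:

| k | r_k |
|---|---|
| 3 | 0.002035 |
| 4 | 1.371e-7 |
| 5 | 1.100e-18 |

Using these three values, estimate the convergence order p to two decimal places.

p ≈ ln(r_5/r_4) / ln(r_4/r_3)
  = ln(1.100e-18/1.371e-7) / ln(1.371e-7/0.002035)
  = ln(8.02334e-12) / ln(6.7371e-05)
  = -25.54867 / -9.60530 ≈ 2.65985

2.66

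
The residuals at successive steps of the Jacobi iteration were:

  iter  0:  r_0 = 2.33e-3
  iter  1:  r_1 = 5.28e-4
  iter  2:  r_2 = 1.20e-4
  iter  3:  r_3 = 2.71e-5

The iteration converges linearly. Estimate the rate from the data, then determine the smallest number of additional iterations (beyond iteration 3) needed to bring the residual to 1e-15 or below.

17

Rate ρ ≈ r_3/r_2 = 2.71e-5/1.20e-4 = 0.2258.
After j more steps, r_{3+j} ≈ 2.71e-5·ρ^j; need ρ^j ≤ 1e-15/2.71e-5 = 3.69004e-11.
j ≥ ln(3.69004e-11)/ln(0.2258) = -24.0228/-1.48811 = 16.143.
So 17 more iterations are needed.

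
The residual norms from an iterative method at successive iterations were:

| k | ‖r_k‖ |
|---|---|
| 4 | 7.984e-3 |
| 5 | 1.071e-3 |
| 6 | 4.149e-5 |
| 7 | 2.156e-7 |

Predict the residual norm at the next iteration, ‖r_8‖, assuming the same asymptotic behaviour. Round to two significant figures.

First estimate the order: p ≈ ln(‖r_7‖/‖r_6‖) / ln(‖r_6‖/‖r_5‖) = ln(2.156e-7/4.149e-5)/ln(4.149e-5/1.071e-3) = ln(0.00519643)/ln(0.0387395) ≈ 1.6179.
Then ‖r_8‖ ≈ ‖r_7‖·(‖r_7‖/‖r_6‖)^p = 2.156e-7·(0.00519643)^1.6179 = 2.156e-7·0.000201483 ≈ 4.344e-11.

4.3e-11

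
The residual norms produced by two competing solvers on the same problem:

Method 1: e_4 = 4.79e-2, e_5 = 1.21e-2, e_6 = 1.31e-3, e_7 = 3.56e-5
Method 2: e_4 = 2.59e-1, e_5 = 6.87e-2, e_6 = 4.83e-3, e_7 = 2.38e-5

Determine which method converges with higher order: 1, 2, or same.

2

Method 1: p ≈ ln(3.56e-5/1.31e-3)/ln(1.31e-3/1.21e-2) ≈ 1.62.
Method 2: p ≈ ln(2.38e-5/4.83e-3)/ln(4.83e-3/6.87e-2) ≈ 2.00.
Method 2 has the higher order (≈2.0 vs ≈1.6).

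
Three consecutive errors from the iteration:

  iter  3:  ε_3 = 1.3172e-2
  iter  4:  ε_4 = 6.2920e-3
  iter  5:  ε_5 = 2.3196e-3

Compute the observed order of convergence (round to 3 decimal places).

p ≈ ln(ε_5/ε_4) / ln(ε_4/ε_3)
  = ln(2.3196e-3/6.2920e-3) / ln(6.2920e-3/1.3172e-2)
  = ln(0.368659) / ln(0.47768)
  = -0.997883 / -0.738814 ≈ 1.350655

1.351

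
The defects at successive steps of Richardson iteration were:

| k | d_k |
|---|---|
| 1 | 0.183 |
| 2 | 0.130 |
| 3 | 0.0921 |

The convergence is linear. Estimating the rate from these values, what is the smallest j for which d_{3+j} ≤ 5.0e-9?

Rate ρ ≈ d_3/d_2 = 0.0921/0.130 = 0.7085.
After j more steps, d_{3+j} ≈ 0.0921·ρ^j; need ρ^j ≤ 5.0e-9/0.0921 = 5.42888e-08.
j ≥ ln(5.42888e-08)/ln(0.7085) = -16.7289/-0.34461 = 48.544.
So 49 more iterations are needed.

49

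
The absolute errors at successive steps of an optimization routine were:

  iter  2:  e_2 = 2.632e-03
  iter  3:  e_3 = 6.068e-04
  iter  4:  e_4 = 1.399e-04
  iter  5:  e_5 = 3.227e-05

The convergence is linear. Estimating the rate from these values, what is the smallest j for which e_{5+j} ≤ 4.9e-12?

11

Rate ρ ≈ e_5/e_4 = 3.227e-05/1.399e-04 = 0.2307.
After j more steps, e_{5+j} ≈ 3.227e-05·ρ^j; need ρ^j ≤ 4.9e-12/3.227e-05 = 1.51844e-07.
j ≥ ln(1.51844e-07)/ln(0.2307) = -15.7004/-1.46664 = 10.705.
So 11 more iterations are needed.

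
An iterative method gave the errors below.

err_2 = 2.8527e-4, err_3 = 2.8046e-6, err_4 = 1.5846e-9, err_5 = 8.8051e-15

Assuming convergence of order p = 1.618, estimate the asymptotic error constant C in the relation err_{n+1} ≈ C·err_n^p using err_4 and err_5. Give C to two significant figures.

1.5

C ≈ err_5 / err_4^1.618
  = 8.8051e-15 / (1.5846e-9)^1.618
  = 8.8051e-15 / 5.77391e-15 ≈ 1.525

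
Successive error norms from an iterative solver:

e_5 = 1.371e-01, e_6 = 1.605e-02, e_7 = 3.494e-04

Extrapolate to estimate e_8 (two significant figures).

3.8e-7

First estimate the order: p ≈ ln(e_7/e_6) / ln(e_6/e_5) = ln(3.494e-04/1.605e-02)/ln(1.605e-02/1.371e-01) = ln(0.0217695)/ln(0.117068) ≈ 1.7843.
Then e_8 ≈ e_7·(e_7/e_6)^p = 3.494e-04·(0.0217695)^1.7843 = 3.494e-04·0.00108199 ≈ 3.78e-07.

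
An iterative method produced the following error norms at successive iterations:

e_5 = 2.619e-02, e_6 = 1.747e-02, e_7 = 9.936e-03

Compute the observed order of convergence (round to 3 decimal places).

1.394

p ≈ ln(e_7/e_6) / ln(e_6/e_5)
  = ln(9.936e-03/1.747e-02) / ln(1.747e-02/2.619e-02)
  = ln(0.568746) / ln(0.667048)
  = -0.564321 / -0.404893 ≈ 1.393753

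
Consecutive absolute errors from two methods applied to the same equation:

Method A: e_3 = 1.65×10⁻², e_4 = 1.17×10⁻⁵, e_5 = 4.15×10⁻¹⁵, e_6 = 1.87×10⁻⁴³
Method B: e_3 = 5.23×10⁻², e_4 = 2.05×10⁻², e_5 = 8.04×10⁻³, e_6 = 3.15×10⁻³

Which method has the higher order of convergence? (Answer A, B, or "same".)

Method A: p ≈ ln(1.87×10⁻⁴³/4.15×10⁻¹⁵)/ln(4.15×10⁻¹⁵/1.17×10⁻⁵) ≈ 3.00.
Method B: p ≈ ln(3.15×10⁻³/8.04×10⁻³)/ln(8.04×10⁻³/2.05×10⁻²) ≈ 1.00.
Method A has the higher order (≈3.0 vs ≈1.0).

A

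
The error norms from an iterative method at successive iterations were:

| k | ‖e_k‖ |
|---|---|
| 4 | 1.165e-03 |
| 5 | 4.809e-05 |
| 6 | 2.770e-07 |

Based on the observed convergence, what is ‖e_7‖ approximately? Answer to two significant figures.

6.6e-11

First estimate the order: p ≈ ln(‖e_6‖/‖e_5‖) / ln(‖e_5‖/‖e_4‖) = ln(2.770e-07/4.809e-05)/ln(4.809e-05/1.165e-03) = ln(0.00576003)/ln(0.041279) ≈ 1.6179.
Then ‖e_7‖ ≈ ‖e_6‖·(‖e_6‖/‖e_5‖)^p = 2.770e-07·(0.00576003)^1.6179 = 2.770e-07·0.000238008 ≈ 6.593e-11.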